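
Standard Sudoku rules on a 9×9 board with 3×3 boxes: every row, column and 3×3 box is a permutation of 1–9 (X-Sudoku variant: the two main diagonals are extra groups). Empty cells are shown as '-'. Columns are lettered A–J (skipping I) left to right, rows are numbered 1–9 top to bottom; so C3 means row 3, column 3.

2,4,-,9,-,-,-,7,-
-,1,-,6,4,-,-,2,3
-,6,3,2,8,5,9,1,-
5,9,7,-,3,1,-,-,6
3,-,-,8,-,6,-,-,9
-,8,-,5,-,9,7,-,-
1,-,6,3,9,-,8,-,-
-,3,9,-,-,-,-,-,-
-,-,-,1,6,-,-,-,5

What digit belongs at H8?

6

E1 = 1 (sole candidate).
F1 = 3 (sole candidate).
J1 = 8 (sole candidate).
F2 = 7 (sole candidate).
G2 = 5 (sole candidate).
A3 = 7 (sole candidate).
J3 = 4 (sole candidate).
D4 = 4 (sole candidate).
G4 = 2 (sole candidate).
H4 = 8 (sole candidate).
B5 = 2 (sole candidate).
E5 = 7 (sole candidate).
E6 = 2 (sole candidate).
J6 = 1 (sole candidate).
H7 = 4 (sole candidate).
D8 = 7 (sole candidate).
E8 = 5 (sole candidate).
H8 = 6: row 8 has {3,5,7,9}; col 8 has {1,2,4,7,8}; box has {4,5,8}; main diagonal has {1,2,3,4,5,7,8,9} → only 6 remains.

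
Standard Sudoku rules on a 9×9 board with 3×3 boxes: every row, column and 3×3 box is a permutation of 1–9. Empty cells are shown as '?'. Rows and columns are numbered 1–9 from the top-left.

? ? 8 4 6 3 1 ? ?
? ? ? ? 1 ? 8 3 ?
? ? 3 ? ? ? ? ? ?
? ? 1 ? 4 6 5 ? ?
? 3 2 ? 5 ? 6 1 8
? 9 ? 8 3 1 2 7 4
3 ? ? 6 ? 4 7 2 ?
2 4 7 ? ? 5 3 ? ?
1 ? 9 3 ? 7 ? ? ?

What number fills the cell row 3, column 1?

row 4, column 8 = 9: row 4 has {1,4,5,6}; col 8 has {1,2,3,7}; box has {1,2,4,5,6,7,8} → only 9 remains.
row 4, column 9 = 3: row 4 has {1,4,5,6,9}; col 9 has {4,8}; box has {1,2,4,5,6,7,8,9} → only 3 remains.
row 5, column 6 = 9: row 5 has {1,2,3,5,6,8}; col 6 has {1,3,4,5,6,7}; box has {1,3,4,5,6,8} → only 9 remains.
row 7, column 3 = 5: row 7 has {2,3,4,6,7}; col 3 has {1,2,3,7,8,9}; box has {1,2,3,4,7,9} → only 5 remains.
row 9, column 7 = 4: row 9 has {1,3,7,9}; col 7 has {1,2,3,5,6,7,8}; box has {2,3,7} → only 4 remains.
row 1, column 8 = 5: row 1 has {1,3,4,6,8}; col 8 has {1,2,3,7,9}; box has {1,3,8} → only 5 remains.
row 2, column 6 = 2: row 2 has {1,3,8}; col 6 has {1,3,4,5,6,7,9}; box has {1,3,4,6} → only 2 remains.
row 3, column 6 = 8: row 3 has {3}; col 6 has {1,2,3,4,5,6,7,9}; box has {1,2,3,4,6} → only 8 remains.
row 3, column 7 = 9: row 3 has {3,8}; col 7 has {1,2,3,4,5,6,7,8}; box has {1,3,5,8} → only 9 remains.
row 5, column 4 = 7: row 5 has {1,2,3,5,6,8,9}; col 4 has {3,4,6,8}; box has {1,3,4,5,6,8,9} → only 7 remains.
row 6, column 3 = 6: row 6 has {1,2,3,4,7,8,9}; col 3 has {1,2,3,5,7,8,9}; box has {1,2,3,9} → only 6 remains.
row 7, column 2 = 8: row 7 has {2,3,4,5,6,7}; col 2 has {3,4,9}; box has {1,2,3,4,5,7,9} → only 8 remains.
row 7, column 5 = 9: row 7 has {2,3,4,5,6,7,8}; col 5 has {1,3,4,5,6}; box has {3,4,5,6,7} → only 9 remains.
row 7, column 9 = 1: row 7 has {2,3,4,5,6,7,8,9}; col 9 has {3,4,8}; box has {2,3,4,7} → only 1 remains.
row 8, column 4 = 1: row 8 has {2,3,4,5,7}; col 4 has {3,4,6,7,8}; box has {3,4,5,6,7,9} → only 1 remains.
row 8, column 5 = 8: row 8 has {1,2,3,4,5,7}; col 5 has {1,3,4,5,6,9}; box has {1,3,4,5,6,7,9} → only 8 remains.
row 8, column 8 = 6: row 8 has {1,2,3,4,5,7,8}; col 8 has {1,2,3,5,7,9}; box has {1,2,3,4,7} → only 6 remains.
row 8, column 9 = 9: row 8 has {1,2,3,4,5,6,7,8}; col 9 has {1,3,4,8}; box has {1,2,3,4,6,7} → only 9 remains.
row 9, column 2 = 6: row 9 has {1,3,4,7,9}; col 2 has {3,4,8,9}; box has {1,2,3,4,5,7,8,9} → only 6 remains.
row 9, column 5 = 2: row 9 has {1,3,4,6,7,9}; col 5 has {1,3,4,5,6,8,9}; box has {1,3,4,5,6,7,8,9} → only 2 remains.
row 9, column 8 = 8: row 9 has {1,2,3,4,6,7,9}; col 8 has {1,2,3,5,6,7,9}; box has {1,2,3,4,6,7,9} → only 8 remains.
row 9, column 9 = 5: row 9 has {1,2,3,4,6,7,8,9}; col 9 has {1,3,4,8,9}; box has {1,2,3,4,6,7,8,9} → only 5 remains.
row 2, column 3 = 4: row 2 has {1,2,3,8}; col 3 has {1,2,3,5,6,7,8,9}; box has {3,8} → only 4 remains.
row 3, column 4 = 5: row 3 has {3,8,9}; col 4 has {1,3,4,6,7,8}; box has {1,2,3,4,6,8} → only 5 remains.
row 3, column 5 = 7: row 3 has {3,5,8,9}; col 5 has {1,2,3,4,5,6,8,9}; box has {1,2,3,4,5,6,8} → only 7 remains.
row 3, column 8 = 4: row 3 has {3,5,7,8,9}; col 8 has {1,2,3,5,6,7,8,9}; box has {1,3,5,8,9} → only 4 remains.
row 4, column 2 = 7: row 4 has {1,3,4,5,6,9}; col 2 has {3,4,6,8,9}; box has {1,2,3,6,9} → only 7 remains.
row 4, column 4 = 2: row 4 has {1,3,4,5,6,7,9}; col 4 has {1,3,4,5,6,7,8}; box has {1,3,4,5,6,7,8,9} → only 2 remains.
row 5, column 1 = 4: row 5 has {1,2,3,5,6,7,8,9}; col 1 has {1,2,3}; box has {1,2,3,6,7,9} → only 4 remains.
row 6, column 1 = 5: row 6 has {1,2,3,4,6,7,8,9}; col 1 has {1,2,3,4}; box has {1,2,3,4,6,7,9} → only 5 remains.
row 1, column 2 = 2: row 1 has {1,3,4,5,6,8}; col 2 has {3,4,6,7,8,9}; box has {3,4,8} → only 2 remains.
row 1, column 9 = 7: row 1 has {1,2,3,4,5,6,8}; col 9 has {1,3,4,5,8,9}; box has {1,3,4,5,8,9} → only 7 remains.
row 2, column 2 = 5: row 2 has {1,2,3,4,8}; col 2 has {2,3,4,6,7,8,9}; box has {2,3,4,8} → only 5 remains.
row 2, column 4 = 9: row 2 has {1,2,3,4,5,8}; col 4 has {1,2,3,4,5,6,7,8}; box has {1,2,3,4,5,6,7,8} → only 9 remains.
row 2, column 9 = 6: row 2 has {1,2,3,4,5,8,9}; col 9 has {1,3,4,5,7,8,9}; box has {1,3,4,5,7,8,9} → only 6 remains.
row 3, column 1 = 6: row 3 has {3,4,5,7,8,9}; col 1 has {1,2,3,4,5}; box has {2,3,4,5,8} → only 6 remains.

6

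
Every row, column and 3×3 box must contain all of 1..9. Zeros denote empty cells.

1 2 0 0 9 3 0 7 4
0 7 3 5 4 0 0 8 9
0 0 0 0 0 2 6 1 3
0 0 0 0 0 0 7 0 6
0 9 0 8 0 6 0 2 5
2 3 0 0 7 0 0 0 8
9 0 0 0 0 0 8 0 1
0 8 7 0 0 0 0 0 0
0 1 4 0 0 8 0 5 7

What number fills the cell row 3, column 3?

9

row 1, column 4 = 6 (sole candidate).
row 1, column 7 = 5 (sole candidate).
row 2, column 1 = 6 (sole candidate).
row 2, column 6 = 1 (sole candidate).
row 2, column 7 = 2 (sole candidate).
row 3, column 4 = 7 (sole candidate).
row 3, column 5 = 8 (sole candidate).
row 5, column 3 = 1 (sole candidate).
row 5, column 5 = 3 (sole candidate).
row 5, column 7 = 4 (sole candidate).
row 6, column 8 = 9 (sole candidate).
row 8, column 9 = 2 (sole candidate).
row 9, column 1 = 3 (sole candidate).
row 9, column 7 = 9 (sole candidate).
row 1, column 3 = 8 (sole candidate).
row 4, column 3 = 5 (sole candidate).
row 4, column 8 = 3 (sole candidate).
row 5, column 1 = 7 (sole candidate).
row 6, column 3 = 6 (sole candidate).
row 6, column 7 = 1 (sole candidate).
row 7, column 3 = 2 (sole candidate).
row 8, column 1 = 5 (sole candidate).
row 8, column 7 = 3 (sole candidate).
row 9, column 4 = 2 (sole candidate).
row 9, column 5 = 6 (sole candidate).
row 3, column 1 = 4 (sole candidate).
row 3, column 2 = 5 (sole candidate).
row 3, column 3 = 9: row 3 has {1,2,3,4,5,6,7,8}; col 3 has {1,2,3,4,5,6,7,8}; box has {1,2,3,4,5,6,7,8} → only 9 remains.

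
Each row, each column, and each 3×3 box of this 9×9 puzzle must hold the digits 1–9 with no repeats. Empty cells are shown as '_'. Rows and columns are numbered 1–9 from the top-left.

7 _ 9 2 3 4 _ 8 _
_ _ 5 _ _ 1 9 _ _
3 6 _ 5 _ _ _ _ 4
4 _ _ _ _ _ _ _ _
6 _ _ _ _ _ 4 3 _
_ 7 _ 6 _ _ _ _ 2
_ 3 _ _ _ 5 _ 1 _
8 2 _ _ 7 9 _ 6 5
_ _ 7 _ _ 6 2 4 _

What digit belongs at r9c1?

1

r1c2 = 1: row 1 has {2,3,4,7,8,9}; col 2 has {2,3,6,7}; box has {3,5,6,7,9} → only 1 remains.
r1c9 = 6: row 1 has {1,2,3,4,7,8,9}; col 9 has {2,4,5}; box has {4,8,9} → only 6 remains.
r2c1 = 2: row 2 has {1,5,9}; col 1 has {3,4,6,7,8}; box has {1,3,5,6,7,9} → only 2 remains.
r2c8 = 7: row 2 has {1,2,5,9}; col 8 has {1,3,4,6,8}; box has {4,6,8,9} → only 7 remains.
r2c9 = 3: row 2 has {1,2,5,7,9}; col 9 has {2,4,5,6}; box has {4,6,7,8,9} → only 3 remains.
r3c3 = 8: row 3 has {3,4,5,6}; col 3 has {5,7,9}; box has {1,2,3,5,6,7,9} → only 8 remains.
r3c5 = 9: row 3 has {3,4,5,6,8}; col 5 has {3,7}; box has {1,2,3,4,5} → only 9 remains.
r3c6 = 7: row 3 has {3,4,5,6,8,9}; col 6 has {1,4,5,6,9}; box has {1,2,3,4,5,9} → only 7 remains.
r3c7 = 1: row 3 has {3,4,5,6,7,8,9}; col 7 has {2,4,9}; box has {3,4,6,7,8,9} → only 1 remains.
r3c8 = 2: row 3 has {1,3,4,5,6,7,8,9}; col 8 has {1,3,4,6,7,8}; box has {1,3,4,6,7,8,9} → only 2 remains.
r7c1 = 9: row 7 has {1,3,5}; col 1 has {2,3,4,6,7,8}; box has {2,3,7,8} → only 9 remains.
r8c7 = 3: row 8 has {2,5,6,7,8,9}; col 7 has {1,2,4,9}; box has {1,2,4,5,6} → only 3 remains.
r9c2 = 5: row 9 has {2,4,6,7}; col 2 has {1,2,3,6,7}; box has {2,3,7,8,9} → only 5 remains.
r1c7 = 5: row 1 has {1,2,3,4,6,7,8,9}; col 7 has {1,2,3,4,9}; box has {1,2,3,4,6,7,8,9} → only 5 remains.
r2c2 = 4: row 2 has {1,2,3,5,7,9}; col 2 has {1,2,3,5,6,7}; box has {1,2,3,5,6,7,8,9} → only 4 remains.
r2c4 = 8: row 2 has {1,2,3,4,5,7,9}; col 4 has {2,5,6}; box has {1,2,3,4,5,7,9} → only 8 remains.
r2c5 = 6: row 2 has {1,2,3,4,5,7,8,9}; col 5 has {3,7,9}; box has {1,2,3,4,5,7,8,9} → only 6 remains.
r6c7 = 8: row 6 has {2,6,7}; col 7 has {1,2,3,4,5,9}; box has {2,3,4} → only 8 remains.
r7c4 = 4: row 7 has {1,3,5,9}; col 4 has {2,5,6,8}; box has {5,6,7,9} → only 4 remains.
r7c7 = 7: row 7 has {1,3,4,5,9}; col 7 has {1,2,3,4,5,8,9}; box has {1,2,3,4,5,6} → only 7 remains.
r7c9 = 8: row 7 has {1,3,4,5,7,9}; col 9 has {2,3,4,5,6}; box has {1,2,3,4,5,6,7} → only 8 remains.
r8c4 = 1: row 8 has {2,3,5,6,7,8,9}; col 4 has {2,4,5,6,8}; box has {4,5,6,7,9} → only 1 remains.
r9c1 = 1: row 9 has {2,4,5,6,7}; col 1 has {2,3,4,6,7,8,9}; box has {2,3,5,7,8,9} → only 1 remains.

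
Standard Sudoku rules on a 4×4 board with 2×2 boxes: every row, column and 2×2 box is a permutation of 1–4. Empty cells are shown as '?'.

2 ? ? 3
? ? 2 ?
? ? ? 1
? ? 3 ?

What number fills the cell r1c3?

r2c4 = 4 (sole candidate).
r3c3 = 4 (sole candidate).
r4c4 = 2 (sole candidate).
r1c3 = 1: row 1 has {2,3}; col 3 has {2,3,4}; box has {2,3,4} → only 1 remains.

1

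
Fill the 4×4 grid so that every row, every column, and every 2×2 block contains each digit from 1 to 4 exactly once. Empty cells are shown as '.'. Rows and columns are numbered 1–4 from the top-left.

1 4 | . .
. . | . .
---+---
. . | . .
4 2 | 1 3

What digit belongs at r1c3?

3

r1c4 = 2 (sole candidate).
r2c2 = 3 (sole candidate).
r2c3 = 4 (sole candidate).
r2c4 = 1 (sole candidate).
r3c1 = 3 (sole candidate).
r3c2 = 1 (sole candidate).
r3c3 = 2 (sole candidate).
r3c4 = 4 (sole candidate).
r1c3 = 3: row 1 has {1,2,4}; col 3 has {1,2,4}; box has {1,2,4} → only 3 remains.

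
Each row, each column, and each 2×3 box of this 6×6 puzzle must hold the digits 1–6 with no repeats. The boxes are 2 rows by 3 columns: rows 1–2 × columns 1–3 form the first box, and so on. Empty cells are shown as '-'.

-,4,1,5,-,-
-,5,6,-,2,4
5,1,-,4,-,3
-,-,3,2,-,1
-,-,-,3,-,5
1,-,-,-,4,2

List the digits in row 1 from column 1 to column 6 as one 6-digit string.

row 1, column 6 = 6: row 1 has {1,4,5}; col 6 has {1,2,3,4,5}; box has {2,4,5} → only 6 remains.
row 2, column 1 = 3 (sole candidate).
row 2, column 4 = 1 (sole candidate).
row 3, column 3 = 2 (sole candidate).
row 3, column 5 = 6 (sole candidate).
row 4, column 2 = 6 (sole candidate).
row 4, column 5 = 5 (sole candidate).
row 5, column 2 = 2 (sole candidate).
row 5, column 3 = 4 (sole candidate).
row 5, column 5 = 1 (sole candidate).
row 6, column 2 = 3 (sole candidate).
row 6, column 3 = 5 (sole candidate).
row 6, column 4 = 6 (sole candidate).
row 1, column 1 = 2: row 1 has {1,4,5,6}; col 1 has {1,3,5}; box has {1,3,4,5,6} → only 2 remains.
row 1, column 5 = 3: row 1 has {1,2,4,5,6}; col 5 has {1,2,4,5,6}; box has {1,2,4,5,6} → only 3 remains.

241536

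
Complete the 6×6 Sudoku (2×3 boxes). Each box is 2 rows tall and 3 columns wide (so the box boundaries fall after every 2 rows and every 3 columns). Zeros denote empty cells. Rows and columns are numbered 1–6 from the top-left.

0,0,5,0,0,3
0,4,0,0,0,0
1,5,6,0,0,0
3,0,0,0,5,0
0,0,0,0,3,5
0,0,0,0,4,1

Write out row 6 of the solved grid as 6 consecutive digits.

532641

R3C5 = 2: row 3 has {1,5,6}; col 5 has {3,4,5}; box has {5} → only 2 remains.
R3C6 = 4: row 3 has {1,2,5,6}; col 6 has {1,3,5}; box has {2,5} → only 4 remains.
R4C2 = 2: row 4 has {3,5}; col 2 has {4,5}; box has {1,3,5,6} → only 2 remains.
R4C3 = 4: row 4 has {2,3,5}; col 3 has {5,6}; box has {1,2,3,5,6} → only 4 remains.
R4C6 = 6: row 4 has {2,3,4,5}; col 6 has {1,3,4,5}; box has {2,4,5} → only 6 remains.
R2C6 = 2: row 2 has {4}; col 6 has {1,3,4,5,6}; box has {3} → only 2 remains.
R3C4 = 3: row 3 has {1,2,4,5,6}; col 4 has {}; box has {2,4,5,6} → only 3 remains.
R4C4 = 1: row 4 has {2,3,4,5,6}; col 4 has {3}; box has {2,3,4,5,6} → only 1 remains.
R2C1 = 6: row 2 has {2,4}; col 1 has {1,3}; box has {4,5} → only 6 remains.
R2C4 = 5: row 2 has {2,4,6}; col 4 has {1,3}; box has {2,3} → only 5 remains.
R2C5 = 1: row 2 has {2,4,5,6}; col 5 has {2,3,4,5}; box has {2,3,5} → only 1 remains.
R1C1 = 2: row 1 has {3,5}; col 1 has {1,3,6}; box has {4,5,6} → only 2 remains.
R1C2 = 1: row 1 has {2,3,5}; col 2 has {2,4,5}; box has {2,4,5,6} → only 1 remains.
R1C5 = 6: row 1 has {1,2,3,5}; col 5 has {1,2,3,4,5}; box has {1,2,3,5} → only 6 remains.
R2C3 = 3: row 2 has {1,2,4,5,6}; col 3 has {4,5,6}; box has {1,2,4,5,6} → only 3 remains.
R5C1 = 4: row 5 has {3,5}; col 1 has {1,2,3,6}; box has {} → only 4 remains.
R5C2 = 6: row 5 has {3,4,5}; col 2 has {1,2,4,5}; box has {4} → only 6 remains.
R5C4 = 2: row 5 has {3,4,5,6}; col 4 has {1,3,5}; box has {1,3,4,5} → only 2 remains.
R6C1 = 5: row 6 has {1,4}; col 1 has {1,2,3,4,6}; box has {4,6} → only 5 remains.
R6C2 = 3: row 6 has {1,4,5}; col 2 has {1,2,4,5,6}; box has {4,5,6} → only 3 remains.
R6C3 = 2: row 6 has {1,3,4,5}; col 3 has {3,4,5,6}; box has {3,4,5,6} → only 2 remains.
R6C4 = 6: row 6 has {1,2,3,4,5}; col 4 has {1,2,3,5}; box has {1,2,3,4,5} → only 6 remains.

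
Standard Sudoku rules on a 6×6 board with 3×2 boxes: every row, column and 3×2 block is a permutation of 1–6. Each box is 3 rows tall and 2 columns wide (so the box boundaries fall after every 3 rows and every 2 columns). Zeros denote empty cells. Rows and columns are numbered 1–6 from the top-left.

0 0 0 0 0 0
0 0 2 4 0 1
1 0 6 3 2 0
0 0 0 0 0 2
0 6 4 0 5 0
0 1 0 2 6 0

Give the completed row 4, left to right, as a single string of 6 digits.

435612

row 2, column 5 = 3: row 2 has {1,2,4}; col 5 has {2,5,6}; box has {1,2} → only 3 remains.
row 5, column 4 = 1: row 5 has {4,5,6}; col 4 has {2,3,4}; box has {2,4} → only 1 remains.
row 5, column 6 = 3: row 5 has {1,4,5,6}; col 6 has {1,2}; box has {2,5,6} → only 3 remains.
row 6, column 6 = 4: row 6 has {1,2,6}; col 6 has {1,2,3}; box has {2,3,5,6} → only 4 remains.
row 1, column 4 = 5: row 1 has {}; col 4 has {1,2,3,4}; box has {2,3,4,6} → only 5 remains.
row 1, column 5 = 4: row 1 has {5}; col 5 has {2,3,5,6}; box has {1,2,3} → only 4 remains.
row 1, column 6 = 6: row 1 has {4,5}; col 6 has {1,2,3,4}; box has {1,2,3,4} → only 6 remains.
row 2, column 2 = 5: row 2 has {1,2,3,4}; col 2 has {1,6}; box has {1} → only 5 remains.
row 3, column 2 = 4: row 3 has {1,2,3,6}; col 2 has {1,5,6}; box has {1,5} → only 4 remains.
row 3, column 6 = 5: row 3 has {1,2,3,4,6}; col 6 has {1,2,3,4,6}; box has {1,2,3,4,6} → only 5 remains.
row 4, column 2 = 3: row 4 has {2}; col 2 has {1,4,5,6}; box has {1,6} → only 3 remains.
row 4, column 3 = 5: row 4 has {2,3}; col 3 has {2,4,6}; box has {1,2,4} → only 5 remains.
row 4, column 4 = 6: row 4 has {2,3,5}; col 4 has {1,2,3,4,5}; box has {1,2,4,5} → only 6 remains.
row 4, column 5 = 1: row 4 has {2,3,5,6}; col 5 has {2,3,4,5,6}; box has {2,3,4,5,6} → only 1 remains.
row 5, column 1 = 2: row 5 has {1,3,4,5,6}; col 1 has {1}; box has {1,3,6} → only 2 remains.
row 6, column 1 = 5: row 6 has {1,2,4,6}; col 1 has {1,2}; box has {1,2,3,6} → only 5 remains.
row 6, column 3 = 3: row 6 has {1,2,4,5,6}; col 3 has {2,4,5,6}; box has {1,2,4,5,6} → only 3 remains.
row 1, column 1 = 3: row 1 has {4,5,6}; col 1 has {1,2,5}; box has {1,4,5} → only 3 remains.
row 1, column 2 = 2: row 1 has {3,4,5,6}; col 2 has {1,3,4,5,6}; box has {1,3,4,5} → only 2 remains.
row 1, column 3 = 1: row 1 has {2,3,4,5,6}; col 3 has {2,3,4,5,6}; box has {2,3,4,5,6} → only 1 remains.
row 2, column 1 = 6: row 2 has {1,2,3,4,5}; col 1 has {1,2,3,5}; box has {1,2,3,4,5} → only 6 remains.
row 4, column 1 = 4: row 4 has {1,2,3,5,6}; col 1 has {1,2,3,5,6}; box has {1,2,3,5,6} → only 4 remains.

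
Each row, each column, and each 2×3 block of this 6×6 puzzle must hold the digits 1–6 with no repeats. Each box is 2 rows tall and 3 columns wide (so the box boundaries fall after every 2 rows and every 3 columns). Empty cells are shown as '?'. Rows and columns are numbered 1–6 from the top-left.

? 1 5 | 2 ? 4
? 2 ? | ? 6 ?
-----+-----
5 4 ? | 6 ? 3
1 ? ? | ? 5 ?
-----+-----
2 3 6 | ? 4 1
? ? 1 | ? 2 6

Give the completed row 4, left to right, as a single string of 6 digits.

163452

r1c5 = 3: row 1 has {1,2,4,5}; col 5 has {2,4,5,6}; box has {2,4,6} → only 3 remains.
r2c6 = 5: row 2 has {2,6}; col 6 has {1,3,4,6}; box has {2,3,4,6} → only 5 remains.
r3c3 = 2: row 3 has {3,4,5,6}; col 3 has {1,5,6}; box has {1,4,5} → only 2 remains.
r3c5 = 1: row 3 has {2,3,4,5,6}; col 5 has {2,3,4,5,6}; box has {3,5,6} → only 1 remains.
r4c2 = 6: row 4 has {1,5}; col 2 has {1,2,3,4}; box has {1,2,4,5} → only 6 remains.
r4c3 = 3: row 4 has {1,5,6}; col 3 has {1,2,5,6}; box has {1,2,4,5,6} → only 3 remains.
r4c4 = 4: row 4 has {1,3,5,6}; col 4 has {2,6}; box has {1,3,5,6} → only 4 remains.
r4c6 = 2: row 4 has {1,3,4,5,6}; col 6 has {1,3,4,5,6}; box has {1,3,4,5,6} → only 2 remains.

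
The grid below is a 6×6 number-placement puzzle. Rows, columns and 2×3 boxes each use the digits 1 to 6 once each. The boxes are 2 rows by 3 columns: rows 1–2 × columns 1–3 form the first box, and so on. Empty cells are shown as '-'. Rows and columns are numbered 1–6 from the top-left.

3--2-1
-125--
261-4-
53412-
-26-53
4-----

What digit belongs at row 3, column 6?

5

row 1, column 3 = 5 (sole candidate).
row 1, column 5 = 6 (sole candidate).
row 2, column 1 = 6 (sole candidate).
row 2, column 5 = 3 (sole candidate).
row 2, column 6 = 4 (sole candidate).
row 3, column 4 = 3 (sole candidate).
row 3, column 6 = 5: row 3 has {1,2,3,4,6}; col 6 has {1,3,4}; box has {1,2,3,4} → only 5 remains.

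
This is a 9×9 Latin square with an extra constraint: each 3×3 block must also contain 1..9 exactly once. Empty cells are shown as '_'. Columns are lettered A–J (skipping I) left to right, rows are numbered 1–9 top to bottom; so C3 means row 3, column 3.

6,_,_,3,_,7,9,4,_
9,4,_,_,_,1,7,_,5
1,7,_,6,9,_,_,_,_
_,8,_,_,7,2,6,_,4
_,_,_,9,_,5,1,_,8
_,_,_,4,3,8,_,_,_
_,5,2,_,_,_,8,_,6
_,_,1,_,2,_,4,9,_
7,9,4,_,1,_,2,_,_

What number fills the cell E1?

B1 = 2 (sole candidate).
J1 = 1 (sole candidate).
E2 = 8 (sole candidate).
F3 = 4 (sole candidate).
G3 = 3 (sole candidate).
J3 = 2 (sole candidate).
D4 = 1 (sole candidate).
E5 = 6 (sole candidate).
G6 = 5 (sole candidate).
A7 = 3 (sole candidate).
D7 = 7 (sole candidate).
E7 = 4 (sole candidate).
F7 = 9 (sole candidate).
H7 = 1 (sole candidate).
A8 = 8 (sole candidate).
B8 = 6 (sole candidate).
D8 = 5 (sole candidate).
F8 = 3 (sole candidate).
J8 = 7 (sole candidate).
D9 = 8 (sole candidate).
F9 = 6 (sole candidate).
J9 = 3 (sole candidate).
E1 = 5: row 1 has {1,2,3,4,6,7,9}; col 5 has {1,2,3,4,6,7,8,9}; box has {1,3,4,6,7,8,9} → only 5 remains.

5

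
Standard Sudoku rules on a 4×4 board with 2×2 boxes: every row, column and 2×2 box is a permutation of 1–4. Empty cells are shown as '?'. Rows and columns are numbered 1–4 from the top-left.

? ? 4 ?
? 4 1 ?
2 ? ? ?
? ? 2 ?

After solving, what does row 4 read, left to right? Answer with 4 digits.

r2c1 = 3 (sole candidate).
r2c4 = 2 (sole candidate).
r3c3 = 3 (sole candidate).
r1c1 = 1 (sole candidate).
r1c2 = 2 (sole candidate).
r1c4 = 3 (sole candidate).
r3c2 = 1 (sole candidate).
r3c4 = 4 (sole candidate).
r4c1 = 4: row 4 has {2}; col 1 has {1,2,3}; box has {1,2} → only 4 remains.
r4c2 = 3: row 4 has {2,4}; col 2 has {1,2,4}; box has {1,2,4} → only 3 remains.
r4c4 = 1: row 4 has {2,3,4}; col 4 has {2,3,4}; box has {2,3,4} → only 1 remains.

4321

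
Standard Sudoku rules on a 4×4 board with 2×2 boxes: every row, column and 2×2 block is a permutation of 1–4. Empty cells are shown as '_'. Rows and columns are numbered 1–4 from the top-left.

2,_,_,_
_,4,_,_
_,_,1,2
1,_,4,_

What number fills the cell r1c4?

r1c3 = 3: row 1 has {2}; col 3 has {1,4}; box has {} → only 3 remains.
r2c1 = 3: row 2 has {4}; col 1 has {1,2}; box has {2,4} → only 3 remains.
r2c3 = 2: row 2 has {3,4}; col 3 has {1,3,4}; box has {3} → only 2 remains.
r2c4 = 1: row 2 has {2,3,4}; col 4 has {2}; box has {2,3} → only 1 remains.
r3c1 = 4: row 3 has {1,2}; col 1 has {1,2,3}; box has {1} → only 4 remains.
r3c2 = 3: row 3 has {1,2,4}; col 2 has {4}; box has {1,4} → only 3 remains.
r4c2 = 2: row 4 has {1,4}; col 2 has {3,4}; box has {1,3,4} → only 2 remains.
r4c4 = 3: row 4 has {1,2,4}; col 4 has {1,2}; box has {1,2,4} → only 3 remains.
r1c2 = 1: row 1 has {2,3}; col 2 has {2,3,4}; box has {2,3,4} → only 1 remains.
r1c4 = 4: row 1 has {1,2,3}; col 4 has {1,2,3}; box has {1,2,3} → only 4 remains.

4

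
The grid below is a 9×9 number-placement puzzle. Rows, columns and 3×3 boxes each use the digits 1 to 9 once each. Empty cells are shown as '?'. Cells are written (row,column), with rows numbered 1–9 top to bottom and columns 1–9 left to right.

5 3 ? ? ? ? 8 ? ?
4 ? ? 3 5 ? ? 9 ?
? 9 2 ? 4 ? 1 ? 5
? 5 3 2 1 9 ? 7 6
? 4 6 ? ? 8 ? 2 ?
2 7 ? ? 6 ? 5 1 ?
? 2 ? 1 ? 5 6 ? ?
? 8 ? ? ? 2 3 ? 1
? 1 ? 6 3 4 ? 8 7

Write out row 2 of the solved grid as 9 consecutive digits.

468351792

(2,2) = 6: row 2 has {3,4,5,9}; col 2 has {1,2,3,4,5,7,8,9}; box has {2,3,4,5,9} → only 6 remains.
(2,9) = 2: row 2 has {3,4,5,6,9}; col 9 has {1,5,6,7}; box has {1,5,8,9} → only 2 remains.
(4,1) = 8: row 4 has {1,2,3,5,6,7,9}; col 1 has {2,4,5}; box has {2,3,4,5,6,7} → only 8 remains.
(4,7) = 4: row 4 has {1,2,3,5,6,7,8,9}; col 7 has {1,3,5,6,8}; box has {1,2,5,6,7} → only 4 remains.
(5,5) = 7: row 5 has {2,4,6,8}; col 5 has {1,3,4,5,6}; box has {1,2,6,8,9} → only 7 remains.
(5,7) = 9: row 5 has {2,4,6,7,8}; col 7 has {1,3,4,5,6,8}; box has {1,2,4,5,6,7} → only 9 remains.
(5,9) = 3: row 5 has {2,4,6,7,8,9}; col 9 has {1,2,5,6,7}; box has {1,2,4,5,6,7,9} → only 3 remains.
(6,3) = 9: row 6 has {1,2,5,6,7}; col 3 has {2,3,6}; box has {2,3,4,5,6,7,8} → only 9 remains.
(6,4) = 4: row 6 has {1,2,5,6,7,9}; col 4 has {1,2,3,6}; box has {1,2,6,7,8,9} → only 4 remains.
(6,6) = 3: row 6 has {1,2,4,5,6,7,9}; col 6 has {2,4,5,8,9}; box has {1,2,4,6,7,8,9} → only 3 remains.
(6,9) = 8: row 6 has {1,2,3,4,5,6,7,9}; col 9 has {1,2,3,5,6,7}; box has {1,2,3,4,5,6,7,9} → only 8 remains.
(7,8) = 4: row 7 has {1,2,5,6}; col 8 has {1,2,7,8,9}; box has {1,3,6,7,8} → only 4 remains.
(7,9) = 9: row 7 has {1,2,4,5,6}; col 9 has {1,2,3,5,6,7,8}; box has {1,3,4,6,7,8} → only 9 remains.
(8,5) = 9: row 8 has {1,2,3,8}; col 5 has {1,3,4,5,6,7}; box has {1,2,3,4,5,6} → only 9 remains.
(8,8) = 5: row 8 has {1,2,3,8,9}; col 8 has {1,2,4,7,8,9}; box has {1,3,4,6,7,8,9} → only 5 remains.
(9,1) = 9: row 9 has {1,3,4,6,7,8}; col 1 has {2,4,5,8}; box has {1,2,8} → only 9 remains.
(9,3) = 5: row 9 has {1,3,4,6,7,8,9}; col 3 has {2,3,6,9}; box has {1,2,8,9} → only 5 remains.
(9,7) = 2: row 9 has {1,3,4,5,6,7,8,9}; col 7 has {1,3,4,5,6,8,9}; box has {1,3,4,5,6,7,8,9} → only 2 remains.
(1,5) = 2: row 1 has {3,5,8}; col 5 has {1,3,4,5,6,7,9}; box has {3,4,5} → only 2 remains.
(1,8) = 6: row 1 has {2,3,5,8}; col 8 has {1,2,4,5,7,8,9}; box has {1,2,5,8,9} → only 6 remains.
(1,9) = 4: row 1 has {2,3,5,6,8}; col 9 has {1,2,3,5,6,7,8,9}; box has {1,2,5,6,8,9} → only 4 remains.
(2,7) = 7: row 2 has {2,3,4,5,6,9}; col 7 has {1,2,3,4,5,6,8,9}; box has {1,2,4,5,6,8,9} → only 7 remains.
(3,1) = 7: row 3 has {1,2,4,5,9}; col 1 has {2,4,5,8,9}; box has {2,3,4,5,6,9} → only 7 remains.
(3,4) = 8: row 3 has {1,2,4,5,7,9}; col 4 has {1,2,3,4,6}; box has {2,3,4,5} → only 8 remains.
(3,6) = 6: row 3 has {1,2,4,5,7,8,9}; col 6 has {2,3,4,5,8,9}; box has {2,3,4,5,8} → only 6 remains.
(3,8) = 3: row 3 has {1,2,4,5,6,7,8,9}; col 8 has {1,2,4,5,6,7,8,9}; box has {1,2,4,5,6,7,8,9} → only 3 remains.
(5,1) = 1: row 5 has {2,3,4,6,7,8,9}; col 1 has {2,4,5,7,8,9}; box has {2,3,4,5,6,7,8,9} → only 1 remains.
(5,4) = 5: row 5 has {1,2,3,4,6,7,8,9}; col 4 has {1,2,3,4,6,8}; box has {1,2,3,4,6,7,8,9} → only 5 remains.
(7,1) = 3: row 7 has {1,2,4,5,6,9}; col 1 has {1,2,4,5,7,8,9}; box has {1,2,5,8,9} → only 3 remains.
(7,3) = 7: row 7 has {1,2,3,4,5,6,9}; col 3 has {2,3,5,6,9}; box has {1,2,3,5,8,9} → only 7 remains.
(7,5) = 8: row 7 has {1,2,3,4,5,6,7,9}; col 5 has {1,2,3,4,5,6,7,9}; box has {1,2,3,4,5,6,9} → only 8 remains.
(8,1) = 6: row 8 has {1,2,3,5,8,9}; col 1 has {1,2,3,4,5,7,8,9}; box has {1,2,3,5,7,8,9} → only 6 remains.
(8,3) = 4: row 8 has {1,2,3,5,6,8,9}; col 3 has {2,3,5,6,7,9}; box has {1,2,3,5,6,7,8,9} → only 4 remains.
(8,4) = 7: row 8 has {1,2,3,4,5,6,8,9}; col 4 has {1,2,3,4,5,6,8}; box has {1,2,3,4,5,6,8,9} → only 7 remains.
(1,3) = 1: row 1 has {2,3,4,5,6,8}; col 3 has {2,3,4,5,6,7,9}; box has {2,3,4,5,6,7,9} → only 1 remains.
(1,4) = 9: row 1 has {1,2,3,4,5,6,8}; col 4 has {1,2,3,4,5,6,7,8}; box has {2,3,4,5,6,8} → only 9 remains.
(1,6) = 7: row 1 has {1,2,3,4,5,6,8,9}; col 6 has {2,3,4,5,6,8,9}; box has {2,3,4,5,6,8,9} → only 7 remains.
(2,3) = 8: row 2 has {2,3,4,5,6,7,9}; col 3 has {1,2,3,4,5,6,7,9}; box has {1,2,3,4,5,6,7,9} → only 8 remains.
(2,6) = 1: row 2 has {2,3,4,5,6,7,8,9}; col 6 has {2,3,4,5,6,7,8,9}; box has {2,3,4,5,6,7,8,9} → only 1 remains.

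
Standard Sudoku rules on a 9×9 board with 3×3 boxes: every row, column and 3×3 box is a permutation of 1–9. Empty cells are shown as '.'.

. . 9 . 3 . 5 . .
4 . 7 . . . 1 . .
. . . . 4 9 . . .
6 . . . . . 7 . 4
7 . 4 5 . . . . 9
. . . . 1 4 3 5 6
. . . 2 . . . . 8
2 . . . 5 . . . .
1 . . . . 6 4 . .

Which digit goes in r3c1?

3

r1c1 = 8: row 1 has {3,5,9}; col 1 has {1,2,4,6,7}; box has {4,7,9} → only 8 remains.
r6c1 = 9: row 6 has {1,3,4,5,6}; col 1 has {1,2,4,6,7,8}; box has {4,6,7} → only 9 remains.
r1c8 = 4: in row 1, 4 can only go here (every other open cell in that row sees a 4).
r2c8 = 9: in row 2, 9 can only go here (every other open cell in that row sees a 9).
r5c5 = 6: in row 5, 6 can only go here (every other open cell in that row sees a 6).
r6c4 = 7: in row 6, 7 can only go here (every other open cell in that row sees a 7).
r7c2 = 4: in row 7, 4 can only go here (every other open cell in that row sees a 4).
r8c4 = 4: in row 8, 4 can only go here (every other open cell in that row sees a 4).
r2c6 = 5: in column 6, 5 can only go here (every other open cell in that column sees a 5).
r8c9 = 1: in column 9, 1 can only go here (every other open cell in that column sees a 1).
r9c9 = 5: in column 9, 5 can only go here (every other open cell in that column sees a 5).
r7c6 = 1: in row 7, 1 can only go here (every other open cell in that row sees a 1).
r9c8 = 2: in row 9, 2 can only go here (every other open cell in that row sees a 2).
r1c6 = 7: in box 2, 7 can only go here (every other open cell in that box sees a 7).
r1c9 = 2: row 1 has {3,4,5,7,8,9}; col 9 has {1,4,5,6,8,9}; box has {1,4,5,9} → only 2 remains.
r2c9 = 3: row 2 has {1,4,5,7,9}; col 9 has {1,2,4,5,6,8,9}; box has {1,2,4,5,9} → only 3 remains.
r3c9 = 7: row 3 has {4,9}; col 9 has {1,2,3,4,5,6,8,9}; box has {1,2,3,4,5,9} → only 7 remains.
r5c7 = 2: in column 7, 2 can only go here (every other open cell in that column sees a 2).
r4c6 = 2: in column 6, 2 can only go here (every other open cell in that column sees a 2).
r2c5 = 2: in column 5, 2 can only go here (every other open cell in that column sees a 2).
r2c2 = 6: row 2 has {1,2,3,4,5,7,9}; col 2 has {4}; box has {4,7,8,9} → only 6 remains.
r2c4 = 8: row 2 has {1,2,3,4,5,6,7,9}; col 4 has {2,4,5,7}; box has {2,3,4,5,7,9} → only 8 remains.
r1c2 = 1: row 1 has {2,3,4,5,7,8,9}; col 2 has {4,6}; box has {4,6,7,8,9} → only 1 remains.
r1c4 = 6: row 1 has {1,2,3,4,5,7,8,9}; col 4 has {2,4,5,7,8}; box has {2,3,4,5,7,8,9} → only 6 remains.
r3c4 = 1: row 3 has {4,7,9}; col 4 has {2,4,5,6,7,8}; box has {2,3,4,5,6,7,8,9} → only 1 remains.
r5c8 = 1: in row 5, 1 can only go here (every other open cell in that row sees a 1).
r4c8 = 8: row 4 has {2,4,6,7}; col 8 has {1,2,4,5,9}; box has {1,2,3,4,5,6,7,9} → only 8 remains.
r3c8 = 6: row 3 has {1,4,7,9}; col 8 has {1,2,4,5,8,9}; box has {1,2,3,4,5,7,9} → only 6 remains.
r4c5 = 9: row 4 has {2,4,6,7,8}; col 5 has {1,2,3,4,5,6}; box has {1,2,4,5,6,7} → only 9 remains.
r7c5 = 7: row 7 has {1,2,4,8}; col 5 has {1,2,3,4,5,6,9}; box has {1,2,4,5,6} → only 7 remains.
r7c8 = 3: row 7 has {1,2,4,7,8}; col 8 has {1,2,4,5,6,8,9}; box has {1,2,4,5,8} → only 3 remains.
r8c8 = 7: row 8 has {1,2,4,5}; col 8 has {1,2,3,4,5,6,8,9}; box has {1,2,3,4,5,8} → only 7 remains.
r9c5 = 8: row 9 has {1,2,4,5,6}; col 5 has {1,2,3,4,5,6,7,9}; box has {1,2,4,5,6,7} → only 8 remains.
r3c7 = 8: row 3 has {1,4,6,7,9}; col 7 has {1,2,3,4,5,7}; box has {1,2,3,4,5,6,7,9} → only 8 remains.
r4c4 = 3: row 4 has {2,4,6,7,8,9}; col 4 has {1,2,4,5,6,7,8}; box has {1,2,4,5,6,7,9} → only 3 remains.
r5c6 = 8: row 5 has {1,2,4,5,6,7,9}; col 6 has {1,2,4,5,6,7,9}; box has {1,2,3,4,5,6,7,9} → only 8 remains.
r7c1 = 5: row 7 has {1,2,3,4,7,8}; col 1 has {1,2,4,6,7,8,9}; box has {1,2,4} → only 5 remains.
r7c3 = 6: row 7 has {1,2,3,4,5,7,8}; col 3 has {4,7,9}; box has {1,2,4,5} → only 6 remains.
r7c7 = 9: row 7 has {1,2,3,4,5,6,7,8}; col 7 has {1,2,3,4,5,7,8}; box has {1,2,3,4,5,7,8} → only 9 remains.
r8c6 = 3: row 8 has {1,2,4,5,7}; col 6 has {1,2,4,5,6,7,8,9}; box has {1,2,4,5,6,7,8} → only 3 remains.
r8c7 = 6: row 8 has {1,2,3,4,5,7}; col 7 has {1,2,3,4,5,7,8,9}; box has {1,2,3,4,5,7,8,9} → only 6 remains.
r9c3 = 3: row 9 has {1,2,4,5,6,8}; col 3 has {4,6,7,9}; box has {1,2,4,5,6} → only 3 remains.
r9c4 = 9: row 9 has {1,2,3,4,5,6,8}; col 4 has {1,2,3,4,5,6,7,8}; box has {1,2,3,4,5,6,7,8} → only 9 remains.
r3c1 = 3: row 3 has {1,4,6,7,8,9}; col 1 has {1,2,4,5,6,7,8,9}; box has {1,4,6,7,8,9} → only 3 remains.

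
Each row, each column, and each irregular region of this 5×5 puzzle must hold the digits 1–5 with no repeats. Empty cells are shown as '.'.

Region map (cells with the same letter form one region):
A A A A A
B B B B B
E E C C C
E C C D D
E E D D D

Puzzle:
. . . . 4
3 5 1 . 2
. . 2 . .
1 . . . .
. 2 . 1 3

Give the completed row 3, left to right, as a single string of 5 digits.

43251

row 2, column 4 = 4 (sole candidate).
row 4, column 5 = 5 (sole candidate).
row 5, column 3 = 4 (sole candidate).
row 3, column 5 = 1: row 3 has {2}; col 5 has {2,3,4,5}; region has {2} → only 1 remains.
row 4, column 3 = 3 (sole candidate).
row 4, column 4 = 2 (sole candidate).
row 5, column 1 = 5 (sole candidate).
row 1, column 1 = 2 (sole candidate).
row 1, column 3 = 5 (sole candidate).
row 1, column 4 = 3 (sole candidate).
row 3, column 1 = 4: row 3 has {1,2}; col 1 has {1,2,3,5}; region has {1,2,5} → only 4 remains.
row 3, column 2 = 3: row 3 has {1,2,4}; col 2 has {2,5}; region has {1,2,4,5} → only 3 remains.
row 3, column 4 = 5: row 3 has {1,2,3,4}; col 4 has {1,2,3,4}; region has {1,2,3} → only 5 remains.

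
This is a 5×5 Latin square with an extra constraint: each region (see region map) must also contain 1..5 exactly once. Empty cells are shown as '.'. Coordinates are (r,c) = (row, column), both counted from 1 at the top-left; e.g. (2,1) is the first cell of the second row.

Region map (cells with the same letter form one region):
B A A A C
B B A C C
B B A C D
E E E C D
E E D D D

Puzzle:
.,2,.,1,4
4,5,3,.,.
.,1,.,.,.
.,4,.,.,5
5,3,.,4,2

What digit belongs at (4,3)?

(1,1) = 3: row 1 has {1,2,4}; col 1 has {4,5}; region has {1,4,5} → only 3 remains.
(1,3) = 5: row 1 has {1,2,3,4}; col 3 has {3}; region has {1,2,3} → only 5 remains.
(2,4) = 2: row 2 has {3,4,5}; col 4 has {1,4}; region has {4} → only 2 remains.
(2,5) = 1: row 2 has {2,3,4,5}; col 5 has {2,4,5}; region has {2,4} → only 1 remains.
(3,1) = 2: row 3 has {1}; col 1 has {3,4,5}; region has {1,3,4,5} → only 2 remains.
(3,3) = 4: row 3 has {1,2}; col 3 has {3,5}; region has {1,2,3,5} → only 4 remains.
(3,5) = 3: row 3 has {1,2,4}; col 5 has {1,2,4,5}; region has {2,4,5} → only 3 remains.
(4,1) = 1: row 4 has {4,5}; col 1 has {2,3,4,5}; region has {3,4,5} → only 1 remains.
(4,3) = 2: row 4 has {1,4,5}; col 3 has {3,4,5}; region has {1,3,4,5} → only 2 remains.

2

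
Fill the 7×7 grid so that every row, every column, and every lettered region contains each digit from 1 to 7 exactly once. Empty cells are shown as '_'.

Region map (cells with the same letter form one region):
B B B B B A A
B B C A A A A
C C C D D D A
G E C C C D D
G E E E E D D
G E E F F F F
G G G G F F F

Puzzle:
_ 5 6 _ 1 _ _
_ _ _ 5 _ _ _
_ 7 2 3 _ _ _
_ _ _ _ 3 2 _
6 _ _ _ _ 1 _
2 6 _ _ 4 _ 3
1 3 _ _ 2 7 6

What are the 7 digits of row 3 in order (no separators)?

5723641

row 6, column 4 = 1: row 6 has {2,3,4,6}; col 4 has {3,5}; region has {2,3,4,6,7} → only 1 remains.
row 6, column 6 = 5: row 6 has {1,2,3,4,6}; col 6 has {1,2,7}; region has {1,2,3,4,6,7} → only 5 remains.
row 7, column 4 = 4: row 7 has {1,2,3,6,7}; col 4 has {1,3,5}; region has {1,2,3,6} → only 4 remains.
row 4, column 4 = 6: row 4 has {2,3}; col 4 has {1,3,4,5}; region has {2,3,7} → only 6 remains.
row 6, column 3 = 7: row 6 has {1,2,3,4,5,6}; col 3 has {2,6}; region has {6} → only 7 remains.
row 7, column 3 = 5: row 7 has {1,2,3,4,6,7}; col 3 has {2,6,7}; region has {1,2,3,4,6} → only 5 remains.
row 4, column 1 = 7: row 4 has {2,3,6}; col 1 has {1,2,6}; region has {1,2,3,4,5,6} → only 7 remains.
row 5, column 4 = 2: row 5 has {1,6}; col 4 has {1,3,4,5,6}; region has {6,7} → only 2 remains.
row 5, column 5 = 5: row 5 has {1,2,6}; col 5 has {1,2,3,4}; region has {2,6,7} → only 5 remains.
row 1, column 4 = 7: row 1 has {1,5,6}; col 4 has {1,2,3,4,5,6}; region has {1,5,6} → only 7 remains.
row 3, column 5 = 6: row 3 has {2,3,7}; col 5 has {1,2,3,4,5}; region has {1,2,3} → only 6 remains.
row 3, column 6 = 4: row 3 has {2,3,6,7}; col 6 has {1,2,5,7}; region has {1,2,3,6} → only 4 remains.
row 3, column 7 = 1: row 3 has {2,3,4,6,7}; col 7 has {3,6}; region has {5} → only 1 remains.
row 4, column 7 = 5: row 4 has {2,3,6,7}; col 7 has {1,3,6}; region has {1,2,3,4,6} → only 5 remains.
row 5, column 2 = 4: row 5 has {1,2,5,6}; col 2 has {3,5,6,7}; region has {2,5,6,7} → only 4 remains.
row 5, column 3 = 3: row 5 has {1,2,4,5,6}; col 3 has {2,5,6,7}; region has {2,4,5,6,7} → only 3 remains.
row 5, column 7 = 7: row 5 has {1,2,3,4,5,6}; col 7 has {1,3,5,6}; region has {1,2,3,4,5,6} → only 7 remains.
row 1, column 6 = 3: row 1 has {1,5,6,7}; col 6 has {1,2,4,5,7}; region has {1,5} → only 3 remains.
row 2, column 2 = 2: row 2 has {5}; col 2 has {3,4,5,6,7}; region has {1,5,6,7} → only 2 remains.
row 2, column 5 = 7: row 2 has {2,5}; col 5 has {1,2,3,4,5,6}; region has {1,3,5} → only 7 remains.
row 2, column 6 = 6: row 2 has {2,5,7}; col 6 has {1,2,3,4,5,7}; region has {1,3,5,7} → only 6 remains.
row 2, column 7 = 4: row 2 has {2,5,6,7}; col 7 has {1,3,5,6,7}; region has {1,3,5,6,7} → only 4 remains.
row 3, column 1 = 5: row 3 has {1,2,3,4,6,7}; col 1 has {1,2,6,7}; region has {2,3,6,7} → only 5 remains.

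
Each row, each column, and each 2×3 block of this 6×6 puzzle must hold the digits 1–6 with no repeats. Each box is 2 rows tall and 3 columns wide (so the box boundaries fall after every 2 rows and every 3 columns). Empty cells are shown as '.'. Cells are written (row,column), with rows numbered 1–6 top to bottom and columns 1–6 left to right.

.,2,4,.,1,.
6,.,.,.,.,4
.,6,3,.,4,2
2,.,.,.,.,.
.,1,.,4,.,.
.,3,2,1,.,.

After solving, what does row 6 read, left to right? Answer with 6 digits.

432156

(2,2) = 5 (sole candidate).
(2,3) = 1 (sole candidate).
(3,4) = 5 (sole candidate).
(4,2) = 4 (sole candidate).
(4,3) = 5 (sole candidate).
(5,1) = 5 (sole candidate).
(5,3) = 6 (sole candidate).
(5,6) = 3 (sole candidate).
(6,1) = 4: row 6 has {1,2,3}; col 1 has {2,5,6}; box has {1,2,3,5,6} → only 4 remains.
(1,1) = 3 (sole candidate).
(1,4) = 6 (sole candidate).
(1,6) = 5 (sole candidate).
(3,1) = 1 (sole candidate).
(4,4) = 3 (sole candidate).
(4,5) = 6 (sole candidate).
(4,6) = 1 (sole candidate).
(5,5) = 2 (sole candidate).
(6,5) = 5: row 6 has {1,2,3,4}; col 5 has {1,2,4,6}; box has {1,2,3,4} → only 5 remains.
(6,6) = 6: row 6 has {1,2,3,4,5}; col 6 has {1,2,3,4,5}; box has {1,2,3,4,5} → only 6 remains.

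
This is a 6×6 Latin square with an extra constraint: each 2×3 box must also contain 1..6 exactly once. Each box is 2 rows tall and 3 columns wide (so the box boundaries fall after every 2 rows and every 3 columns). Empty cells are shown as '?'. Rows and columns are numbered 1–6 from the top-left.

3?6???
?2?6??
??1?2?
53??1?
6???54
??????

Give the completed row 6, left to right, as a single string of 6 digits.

245361

r1c5 = 4: row 1 has {3,6}; col 5 has {1,2,5}; box has {6} → only 4 remains.
r2c5 = 3: row 2 has {2,6}; col 5 has {1,2,4,5}; box has {4,6} → only 3 remains.
r3c1 = 4: row 3 has {1,2}; col 1 has {3,5,6}; box has {1,3,5} → only 4 remains.
r3c2 = 6: row 3 has {1,2,4}; col 2 has {2,3}; box has {1,3,4,5} → only 6 remains.
r4c3 = 2: row 4 has {1,3,5}; col 3 has {1,6}; box has {1,3,4,5,6} → only 2 remains.
r4c4 = 4: row 4 has {1,2,3,5}; col 4 has {6}; box has {1,2} → only 4 remains.
r4c6 = 6: row 4 has {1,2,3,4,5}; col 6 has {4}; box has {1,2,4} → only 6 remains.
r5c2 = 1: row 5 has {4,5,6}; col 2 has {2,3,6}; box has {6} → only 1 remains.
r5c3 = 3: row 5 has {1,4,5,6}; col 3 has {1,2,6}; box has {1,6} → only 3 remains.
r5c4 = 2: row 5 has {1,3,4,5,6}; col 4 has {4,6}; box has {4,5} → only 2 remains.
r6c1 = 2: row 6 has {}; col 1 has {3,4,5,6}; box has {1,3,6} → only 2 remains.
r6c5 = 6: row 6 has {2}; col 5 has {1,2,3,4,5}; box has {2,4,5} → only 6 remains.
r1c2 = 5: row 1 has {3,4,6}; col 2 has {1,2,3,6}; box has {2,3,6} → only 5 remains.
r1c4 = 1: row 1 has {3,4,5,6}; col 4 has {2,4,6}; box has {3,4,6} → only 1 remains.
r1c6 = 2: row 1 has {1,3,4,5,6}; col 6 has {4,6}; box has {1,3,4,6} → only 2 remains.
r2c1 = 1: row 2 has {2,3,6}; col 1 has {2,3,4,5,6}; box has {2,3,5,6} → only 1 remains.
r2c3 = 4: row 2 has {1,2,3,6}; col 3 has {1,2,3,6}; box has {1,2,3,5,6} → only 4 remains.
r2c6 = 5: row 2 has {1,2,3,4,6}; col 6 has {2,4,6}; box has {1,2,3,4,6} → only 5 remains.
r3c6 = 3: row 3 has {1,2,4,6}; col 6 has {2,4,5,6}; box has {1,2,4,6} → only 3 remains.
r6c2 = 4: row 6 has {2,6}; col 2 has {1,2,3,5,6}; box has {1,2,3,6} → only 4 remains.
r6c3 = 5: row 6 has {2,4,6}; col 3 has {1,2,3,4,6}; box has {1,2,3,4,6} → only 5 remains.
r6c4 = 3: row 6 has {2,4,5,6}; col 4 has {1,2,4,6}; box has {2,4,5,6} → only 3 remains.
r6c6 = 1: row 6 has {2,3,4,5,6}; col 6 has {2,3,4,5,6}; box has {2,3,4,5,6} → only 1 remains.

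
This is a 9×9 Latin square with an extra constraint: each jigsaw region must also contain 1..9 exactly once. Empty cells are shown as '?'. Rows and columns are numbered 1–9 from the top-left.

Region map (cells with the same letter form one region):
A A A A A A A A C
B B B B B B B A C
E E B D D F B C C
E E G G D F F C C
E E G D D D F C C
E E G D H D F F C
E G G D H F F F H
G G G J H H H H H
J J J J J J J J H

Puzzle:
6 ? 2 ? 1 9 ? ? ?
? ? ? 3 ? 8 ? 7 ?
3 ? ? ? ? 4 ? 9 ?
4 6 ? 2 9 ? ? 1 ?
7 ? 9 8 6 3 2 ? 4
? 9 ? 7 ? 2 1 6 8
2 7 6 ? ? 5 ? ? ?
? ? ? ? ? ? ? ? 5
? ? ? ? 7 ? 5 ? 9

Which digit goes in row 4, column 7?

8

row 3, column 5 = 5: row 3 has {3,4,9}; col 5 has {1,6,7,9}; region has {2,3,6,7,8,9} → only 5 remains.
row 4, column 6 = 7: row 4 has {1,2,4,6,9}; col 6 has {2,3,4,5,8,9}; region has {1,2,4,5,6} → only 7 remains.
row 4, column 9 = 3: row 4 has {1,2,4,6,7,9}; col 9 has {4,5,8,9}; region has {1,4,8,9} → only 3 remains.
row 5, column 8 = 5: row 5 has {2,3,4,6,7,8,9}; col 8 has {1,6,7,9}; region has {1,3,4,8,9} → only 5 remains.
row 6, column 1 = 5: row 6 has {1,2,6,7,8,9}; col 1 has {2,3,4,6,7}; region has {2,3,4,6,7,9} → only 5 remains.
row 7, column 9 = 1: row 7 has {2,5,6,7}; col 9 has {3,4,5,8,9}; region has {5,9} → only 1 remains.
row 8, column 6 = 6: row 8 has {5}; col 6 has {2,3,4,5,7,8,9}; region has {1,5,9} → only 6 remains.
row 9, column 6 = 1: row 9 has {5,7,9}; col 6 has {2,3,4,5,6,7,8,9}; region has {5,7} → only 1 remains.
row 1, column 9 = 7: row 1 has {1,2,6,9}; col 9 has {1,3,4,5,8,9}; region has {1,3,4,5,8,9} → only 7 remains.
row 3, column 4 = 1: row 3 has {3,4,5,9}; col 4 has {2,3,7,8}; region has {2,3,5,6,7,8,9} → only 1 remains.
row 4, column 7 = 8: row 4 has {1,2,3,4,6,7,9}; col 7 has {1,2,5}; region has {1,2,4,5,6,7} → only 8 remains.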